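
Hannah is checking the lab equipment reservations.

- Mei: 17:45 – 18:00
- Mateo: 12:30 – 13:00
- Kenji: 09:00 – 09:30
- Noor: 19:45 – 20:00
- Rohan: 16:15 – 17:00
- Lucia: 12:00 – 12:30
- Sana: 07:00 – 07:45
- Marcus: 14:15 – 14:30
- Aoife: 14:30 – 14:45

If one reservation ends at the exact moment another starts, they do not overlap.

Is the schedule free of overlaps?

Yes

Sorted by start: Sana, Kenji, Lucia, Mateo, Marcus, Aoife, Rohan, Mei, Noor.
Kenji starts after Sana ends, so nothing later overlaps Sana either.
Lucia starts after Kenji ends, so nothing later overlaps Kenji either.
Mateo starts exactly when Lucia ends (back-to-back, no overlap), so nothing later overlaps Lucia either.
Marcus starts after Mateo ends, so nothing later overlaps Mateo either.
Aoife starts exactly when Marcus ends (back-to-back, no overlap), so nothing later overlaps Marcus either.
Rohan starts after Aoife ends, so nothing later overlaps Aoife either.
Mei starts after Rohan ends, so nothing later overlaps Rohan either.
Noor starts after Mei ends.
Every pair is clear; the schedule has no overlaps.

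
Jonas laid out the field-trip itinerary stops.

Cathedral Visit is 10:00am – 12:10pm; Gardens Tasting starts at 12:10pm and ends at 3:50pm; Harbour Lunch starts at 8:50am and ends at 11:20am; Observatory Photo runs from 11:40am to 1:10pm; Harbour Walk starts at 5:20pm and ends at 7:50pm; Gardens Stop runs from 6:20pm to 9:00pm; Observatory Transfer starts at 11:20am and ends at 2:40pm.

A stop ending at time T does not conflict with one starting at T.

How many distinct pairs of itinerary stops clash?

Sorted by start: Harbour Lunch, Cathedral Visit, Observatory Transfer, Observatory Photo, Gardens Tasting, Harbour Walk, Gardens Stop.
Cathedral Visit starts before Harbour Lunch ends → Harbour Lunch and Cathedral Visit overlap.
Observatory Transfer starts exactly when Harbour Lunch ends (back-to-back, no overlap), so nothing later overlaps Harbour Lunch either.
Observatory Transfer starts before Cathedral Visit ends → Cathedral Visit and Observatory Transfer overlap.
Observatory Photo starts before Cathedral Visit ends → Cathedral Visit and Observatory Photo overlap.
Gardens Tasting starts exactly when Cathedral Visit ends (back-to-back, no overlap), so nothing later overlaps Cathedral Visit either.
Observatory Photo starts before Observatory Transfer ends → Observatory Transfer and Observatory Photo overlap.
Gardens Tasting starts before Observatory Transfer ends → Observatory Transfer and Gardens Tasting overlap.
Harbour Walk starts after Observatory Transfer ends, so nothing later overlaps Observatory Transfer either.
Gardens Tasting starts before Observatory Photo ends → Observatory Photo and Gardens Tasting overlap.
Harbour Walk starts after Observatory Photo ends, so nothing later overlaps Observatory Photo either.
Harbour Walk starts after Gardens Tasting ends, so nothing later overlaps Gardens Tasting either.
Gardens Stop starts before Harbour Walk ends → Harbour Walk and Gardens Stop overlap.
Overlapping pairs: Cathedral Visit & Harbour Lunch, Cathedral Visit & Observatory Photo, Cathedral Visit & Observatory Transfer, Gardens Stop & Harbour Walk, Gardens Tasting & Observatory Photo, Gardens Tasting & Observatory Transfer, Observatory Photo & Observatory Transfer — 7 in total.

7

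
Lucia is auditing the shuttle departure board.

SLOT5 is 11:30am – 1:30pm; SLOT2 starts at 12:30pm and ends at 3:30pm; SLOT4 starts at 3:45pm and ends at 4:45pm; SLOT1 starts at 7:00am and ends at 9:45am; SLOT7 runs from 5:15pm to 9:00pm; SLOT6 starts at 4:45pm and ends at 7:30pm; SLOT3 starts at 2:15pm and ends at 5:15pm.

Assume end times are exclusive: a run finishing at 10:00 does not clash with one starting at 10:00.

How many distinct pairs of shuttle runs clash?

5

Sorted by start: SLOT1, SLOT5, SLOT2, SLOT3, SLOT4, SLOT6, SLOT7.
SLOT5 starts after SLOT1 ends, so nothing later overlaps SLOT1 either.
SLOT2 starts before SLOT5 ends → SLOT5 and SLOT2 overlap.
SLOT3 starts after SLOT5 ends, so nothing later overlaps SLOT5 either.
SLOT3 starts before SLOT2 ends → SLOT2 and SLOT3 overlap.
SLOT4 starts after SLOT2 ends, so nothing later overlaps SLOT2 either.
SLOT4 starts before SLOT3 ends → SLOT3 and SLOT4 overlap.
SLOT6 starts before SLOT3 ends → SLOT3 and SLOT6 overlap.
SLOT7 starts exactly when SLOT3 ends (back-to-back, no overlap).
SLOT6 starts exactly when SLOT4 ends (back-to-back, no overlap), so nothing later overlaps SLOT4 either.
SLOT7 starts before SLOT6 ends → SLOT6 and SLOT7 overlap.
Overlapping pairs: SLOT2 & SLOT3, SLOT2 & SLOT5, SLOT3 & SLOT4, SLOT3 & SLOT6, SLOT6 & SLOT7 — 5 in total.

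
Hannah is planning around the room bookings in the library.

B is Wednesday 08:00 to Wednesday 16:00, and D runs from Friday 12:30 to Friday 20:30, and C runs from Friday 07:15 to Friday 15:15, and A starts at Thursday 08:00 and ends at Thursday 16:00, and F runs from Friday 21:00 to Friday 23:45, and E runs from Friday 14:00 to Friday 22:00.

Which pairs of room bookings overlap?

C & D, C & E, D & E, E & F

Sorted by start: B, A, C, D, E, F.
A starts after B ends; B is clear from here.
C starts after A ends; A is clear from here.
D starts before C ends → C and D overlap.
E starts before C ends → C and E overlap.
F starts after C ends.
E starts before D ends → D and E overlap.
F starts after D ends.
F starts before E ends → E and F overlap.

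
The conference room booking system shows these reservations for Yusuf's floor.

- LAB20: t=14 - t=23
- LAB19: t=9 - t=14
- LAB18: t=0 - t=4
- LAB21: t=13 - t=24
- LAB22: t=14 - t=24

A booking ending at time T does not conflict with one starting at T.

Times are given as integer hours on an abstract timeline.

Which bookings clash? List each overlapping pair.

Sorted by start: LAB18, LAB19, LAB21, LAB20, LAB22.
LAB19 starts after LAB18 ends, so LAB18 has no further overlaps.
LAB21 starts before LAB19 ends → LAB19 and LAB21 overlap.
LAB20 starts exactly when LAB19 ends (back-to-back, no overlap), so LAB19 has no further overlaps.
LAB20 starts before LAB21 ends → LAB21 and LAB20 overlap.
LAB22 starts before LAB21 ends → LAB21 and LAB22 overlap.
LAB22 starts before LAB20 ends → LAB20 and LAB22 overlap.

LAB19 & LAB21, LAB20 & LAB21, LAB20 & LAB22, LAB21 & LAB22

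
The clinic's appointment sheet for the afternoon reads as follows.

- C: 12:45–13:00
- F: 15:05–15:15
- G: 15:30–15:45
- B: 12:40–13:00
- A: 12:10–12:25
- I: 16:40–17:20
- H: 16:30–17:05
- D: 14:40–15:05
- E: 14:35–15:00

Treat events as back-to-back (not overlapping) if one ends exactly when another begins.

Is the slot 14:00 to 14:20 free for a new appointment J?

A: ends 12:25 at or before J starts 14:00 → clear.
B: ends 13:00 at or before J starts 14:00 → clear.
C: ends 13:00 at or before J starts 14:00 → clear.
E: starts 14:35 at or after J ends 14:20 → clear.
D: starts 14:40 at or after J ends 14:20 → clear.
F: starts 15:05 at or after J ends 14:20 → clear.
G: starts 15:30 at or after J ends 14:20 → clear.
H: starts 16:30 at or after J ends 14:20 → clear.
I: starts 16:40 at or after J ends 14:20 → clear.

Yes — the slot is free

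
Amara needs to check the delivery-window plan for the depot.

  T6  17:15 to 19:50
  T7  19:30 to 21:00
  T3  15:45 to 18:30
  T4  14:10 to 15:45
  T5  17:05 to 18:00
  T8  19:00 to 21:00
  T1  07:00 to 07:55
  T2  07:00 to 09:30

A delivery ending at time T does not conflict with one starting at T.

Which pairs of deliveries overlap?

Two intervals overlap when each starts before the other ends.
Sorted by start: T1, T2, T4, T3, T5, T6, T8, T7.
T2 starts before T1 ends → T1 and T2 overlap.
T4 starts after T1 ends — done with T1.
T4 starts after T2 ends — done with T2.
T3 starts exactly when T4 ends (back-to-back, no overlap) — done with T4.
T5 starts before T3 ends → T3 and T5 overlap.
T6 starts before T3 ends → T3 and T6 overlap.
T8 starts after T3 ends — done with T3.
T6 starts before T5 ends → T5 and T6 overlap.
T8 starts after T5 ends — done with T5.
T8 starts before T6 ends → T6 and T8 overlap.
T7 starts before T6 ends → T6 and T7 overlap.
T7 starts before T8 ends → T8 and T7 overlap.

T1 & T2, T3 & T5, T3 & T6, T5 & T6, T6 & T7, T6 & T8, T7 & T8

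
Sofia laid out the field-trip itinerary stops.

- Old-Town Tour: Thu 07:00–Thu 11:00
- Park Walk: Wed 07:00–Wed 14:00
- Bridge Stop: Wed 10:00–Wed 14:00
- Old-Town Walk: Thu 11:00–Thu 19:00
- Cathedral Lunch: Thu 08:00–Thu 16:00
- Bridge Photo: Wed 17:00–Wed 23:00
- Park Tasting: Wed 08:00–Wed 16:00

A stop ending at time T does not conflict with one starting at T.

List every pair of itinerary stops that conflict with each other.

Check each pair: they overlap iff neither finishes before the other starts.
Sorted by start: Park Walk, Park Tasting, Bridge Stop, Bridge Photo, Old-Town Tour, Cathedral Lunch, Old-Town Walk.
Park Tasting starts before Park Walk ends → Park Walk and Park Tasting overlap.
Bridge Stop starts before Park Walk ends → Park Walk and Bridge Stop overlap.
Bridge Photo starts after Park Walk ends, so Park Walk has no further overlaps.
Bridge Stop starts before Park Tasting ends → Park Tasting and Bridge Stop overlap.
Bridge Photo starts after Park Tasting ends, so Park Tasting has no further overlaps.
Bridge Photo starts after Bridge Stop ends, so Bridge Stop has no further overlaps.
Old-Town Tour starts after Bridge Photo ends, so Bridge Photo has no further overlaps.
Cathedral Lunch starts before Old-Town Tour ends → Old-Town Tour and Cathedral Lunch overlap.
Old-Town Walk starts exactly when Old-Town Tour ends (back-to-back, no overlap).
Old-Town Walk starts before Cathedral Lunch ends → Cathedral Lunch and Old-Town Walk overlap.

Bridge Stop & Park Tasting, Bridge Stop & Park Walk, Cathedral Lunch & Old-Town Tour, Cathedral Lunch & Old-Town Walk, Park Tasting & Park Walk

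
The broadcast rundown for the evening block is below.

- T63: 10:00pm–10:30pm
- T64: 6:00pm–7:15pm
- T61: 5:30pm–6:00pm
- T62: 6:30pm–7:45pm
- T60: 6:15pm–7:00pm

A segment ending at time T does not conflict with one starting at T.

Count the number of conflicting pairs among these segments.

3

Check each pair: they overlap iff neither finishes before the other starts.
Sorted by start: T61, T64, T60, T62, T63.
T64 starts exactly when T61 ends (back-to-back, no overlap); T61 is clear from here.
T60 starts before T64 ends → T64 and T60 overlap.
T62 starts before T64 ends → T64 and T62 overlap.
T63 starts after T64 ends.
T62 starts before T60 ends → T60 and T62 overlap.
T63 starts after T60 ends.
T63 starts after T62 ends.
Overlapping pairs: T60 & T62, T60 & T64, T62 & T64 — 3 in total.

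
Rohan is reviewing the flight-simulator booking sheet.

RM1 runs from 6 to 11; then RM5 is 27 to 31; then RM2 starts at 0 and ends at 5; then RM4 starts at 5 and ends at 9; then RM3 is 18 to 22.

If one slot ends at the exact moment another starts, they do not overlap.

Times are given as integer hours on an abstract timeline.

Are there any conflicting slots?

Yes

Sorted by start: RM2, RM4, RM1, RM3, RM5.
RM4 starts exactly when RM2 ends (back-to-back, no overlap); RM2 is clear from here.
RM1 starts before RM4 ends → RM4 and RM1 overlap.
That's a conflict, so the schedule is not conflict-free.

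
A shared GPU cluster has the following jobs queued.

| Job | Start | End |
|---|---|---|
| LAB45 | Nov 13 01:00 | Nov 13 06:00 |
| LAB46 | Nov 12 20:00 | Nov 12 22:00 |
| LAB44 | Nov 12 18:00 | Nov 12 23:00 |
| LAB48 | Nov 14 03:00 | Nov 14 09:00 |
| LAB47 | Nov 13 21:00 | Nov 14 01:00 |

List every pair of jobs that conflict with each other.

Check each pair: they overlap iff neither finishes before the other starts.
Sorted by start: LAB44, LAB46, LAB45, LAB47, LAB48.
LAB46 starts before LAB44 ends → LAB44 and LAB46 overlap.
LAB45 starts after LAB44 ends, so nothing later overlaps LAB44 either.
LAB45 starts after LAB46 ends, so nothing later overlaps LAB46 either.
LAB47 starts after LAB45 ends, so nothing later overlaps LAB45 either.
LAB48 starts after LAB47 ends.

LAB44 & LAB46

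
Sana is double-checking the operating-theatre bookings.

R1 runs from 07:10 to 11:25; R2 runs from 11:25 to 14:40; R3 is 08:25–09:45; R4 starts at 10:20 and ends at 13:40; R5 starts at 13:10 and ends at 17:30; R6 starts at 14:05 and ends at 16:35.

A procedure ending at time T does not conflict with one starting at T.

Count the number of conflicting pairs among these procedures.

Sorted by start: R1, R3, R4, R2, R5, R6.
R3 starts before R1 ends → R1 and R3 overlap.
R4 starts before R1 ends → R1 and R4 overlap.
R2 starts exactly when R1 ends (back-to-back, no overlap); R1 is clear from here.
R4 starts after R3 ends; R3 is clear from here.
R2 starts before R4 ends → R4 and R2 overlap.
R5 starts before R4 ends → R4 and R5 overlap.
R6 starts after R4 ends.
R5 starts before R2 ends → R2 and R5 overlap.
R6 starts before R2 ends → R2 and R6 overlap.
R6 starts before R5 ends → R5 and R6 overlap.
Overlapping pairs: R1 & R3, R1 & R4, R2 & R4, R2 & R5, R2 & R6, R4 & R5, R5 & R6 — 7 in total.

7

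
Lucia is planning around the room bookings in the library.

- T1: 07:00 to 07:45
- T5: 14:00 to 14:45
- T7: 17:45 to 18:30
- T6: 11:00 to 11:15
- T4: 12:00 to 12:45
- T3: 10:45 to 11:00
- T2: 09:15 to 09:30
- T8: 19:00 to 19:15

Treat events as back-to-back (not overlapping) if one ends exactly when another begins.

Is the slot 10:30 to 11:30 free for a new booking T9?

T1: ends 07:45 at or before T9 starts 10:30 → clear.
T2: ends 09:30 at or before T9 starts 10:30 → clear.
T3: starts 10:45 before T9 ends 11:30, and ends 11:00 after T9 starts 10:30 → overlap.
T6: starts 11:00 before T9 ends 11:30, and ends 11:15 after T9 starts 10:30 → overlap.
T4: starts 12:00 at or after T9 ends 11:30 → clear.
T5: starts 14:00 at or after T9 ends 11:30 → clear.
T7: starts 17:45 at or after T9 ends 11:30 → clear.
T8: starts 19:00 at or after T9 ends 11:30 → clear.
T9 overlaps T3, T6.

No — it overlaps T3, T6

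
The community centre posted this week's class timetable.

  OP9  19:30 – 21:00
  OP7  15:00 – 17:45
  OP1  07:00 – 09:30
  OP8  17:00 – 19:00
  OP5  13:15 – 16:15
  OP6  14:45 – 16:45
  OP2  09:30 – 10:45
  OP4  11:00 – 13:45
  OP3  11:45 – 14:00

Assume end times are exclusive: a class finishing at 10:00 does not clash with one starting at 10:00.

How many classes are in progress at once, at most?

3

Sort all start/end points and keep a running count:
07:00 start OP1 → 1
09:30 end OP1 → 0
09:30 start OP2 → 1
10:45 end OP2 → 0
11:00 start OP4 → 1
11:45 start OP3 → 2
13:15 start OP5 → 3
13:45 end OP4 → 2
14:00 end OP3 → 1
14:45 start OP6 → 2
15:00 start OP7 → 3
16:15 end OP5 → 2
16:45 end OP6 → 1
17:00 start OP8 → 2
17:45 end OP7 → 1
19:00 end OP8 → 0
19:30 start OP9 → 1
21:00 end OP9 → 0
Peak is 3, at 13:15 (OP3, OP4, OP5).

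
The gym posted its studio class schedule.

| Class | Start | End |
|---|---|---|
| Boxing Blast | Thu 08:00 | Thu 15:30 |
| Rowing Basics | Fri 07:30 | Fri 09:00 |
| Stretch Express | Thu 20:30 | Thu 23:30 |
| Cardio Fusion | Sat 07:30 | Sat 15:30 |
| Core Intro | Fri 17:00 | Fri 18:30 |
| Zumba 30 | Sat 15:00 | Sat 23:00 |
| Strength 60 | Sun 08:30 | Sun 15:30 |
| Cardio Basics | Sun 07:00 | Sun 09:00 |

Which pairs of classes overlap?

Sorted by start: Boxing Blast, Stretch Express, Rowing Basics, Core Intro, Cardio Fusion, Zumba 30, Cardio Basics, Strength 60.
Stretch Express starts after Boxing Blast ends, so Boxing Blast has no further overlaps.
Rowing Basics starts after Stretch Express ends, so Stretch Express has no further overlaps.
Core Intro starts after Rowing Basics ends, so Rowing Basics has no further overlaps.
Cardio Fusion starts after Core Intro ends, so Core Intro has no further overlaps.
Zumba 30 starts before Cardio Fusion ends → Cardio Fusion and Zumba 30 overlap.
Cardio Basics starts after Cardio Fusion ends, so Cardio Fusion has no further overlaps.
Cardio Basics starts after Zumba 30 ends, so Zumba 30 has no further overlaps.
Strength 60 starts before Cardio Basics ends → Cardio Basics and Strength 60 overlap.

Cardio Basics & Strength 60, Cardio Fusion & Zumba 30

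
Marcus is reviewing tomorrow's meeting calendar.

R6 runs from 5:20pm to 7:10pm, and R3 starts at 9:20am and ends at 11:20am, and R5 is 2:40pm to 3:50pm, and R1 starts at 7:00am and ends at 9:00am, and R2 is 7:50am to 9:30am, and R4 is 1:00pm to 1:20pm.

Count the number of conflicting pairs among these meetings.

Check each pair: they overlap iff neither finishes before the other starts.
Sorted by start: R1, R2, R3, R4, R5, R6.
R2 starts before R1 ends → R1 and R2 overlap.
R3 starts after R1 ends; R1 is clear from here.
R3 starts before R2 ends → R2 and R3 overlap.
R4 starts after R2 ends; R2 is clear from here.
R4 starts after R3 ends; R3 is clear from here.
R5 starts after R4 ends; R4 is clear from here.
R6 starts after R5 ends.
Overlapping pairs: R1 & R2, R2 & R3 — 2 in total.

2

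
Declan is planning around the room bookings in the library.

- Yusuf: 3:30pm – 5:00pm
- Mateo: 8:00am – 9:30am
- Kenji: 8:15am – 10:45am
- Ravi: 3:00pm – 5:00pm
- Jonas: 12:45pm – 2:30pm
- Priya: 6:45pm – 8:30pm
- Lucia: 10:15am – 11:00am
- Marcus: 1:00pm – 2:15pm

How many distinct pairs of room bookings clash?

4

Sorted by start: Mateo, Kenji, Lucia, Jonas, Marcus, Ravi, Yusuf, Priya.
Kenji starts before Mateo ends → Mateo and Kenji overlap.
Lucia starts after Mateo ends — done with Mateo.
Lucia starts before Kenji ends → Kenji and Lucia overlap.
Jonas starts after Kenji ends — done with Kenji.
Jonas starts after Lucia ends — done with Lucia.
Marcus starts before Jonas ends → Jonas and Marcus overlap.
Ravi starts after Jonas ends — done with Jonas.
Ravi starts after Marcus ends — done with Marcus.
Yusuf starts before Ravi ends → Ravi and Yusuf overlap.
Priya starts after Ravi ends.
Priya starts after Yusuf ends.
Overlapping pairs: Jonas & Marcus, Kenji & Lucia, Kenji & Mateo, Ravi & Yusuf — 4 in total.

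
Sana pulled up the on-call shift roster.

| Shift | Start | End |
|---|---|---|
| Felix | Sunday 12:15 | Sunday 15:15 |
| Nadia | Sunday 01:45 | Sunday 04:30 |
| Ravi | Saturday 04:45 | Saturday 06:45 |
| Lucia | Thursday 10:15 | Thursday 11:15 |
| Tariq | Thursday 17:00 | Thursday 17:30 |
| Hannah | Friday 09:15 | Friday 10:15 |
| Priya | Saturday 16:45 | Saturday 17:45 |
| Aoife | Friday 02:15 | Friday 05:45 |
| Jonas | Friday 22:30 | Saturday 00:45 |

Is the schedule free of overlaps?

Yes

Sorted by start: Lucia, Tariq, Aoife, Hannah, Jonas, Ravi, Priya, Nadia, Felix.
Tariq starts after Lucia ends, so nothing later overlaps Lucia either.
Aoife starts after Tariq ends, so nothing later overlaps Tariq either.
Hannah starts after Aoife ends, so nothing later overlaps Aoife either.
Jonas starts after Hannah ends, so nothing later overlaps Hannah either.
Ravi starts after Jonas ends, so nothing later overlaps Jonas either.
Priya starts after Ravi ends, so nothing later overlaps Ravi either.
Nadia starts after Priya ends, so nothing later overlaps Priya either.
Felix starts after Nadia ends.
Every pair is clear; the schedule has no overlaps.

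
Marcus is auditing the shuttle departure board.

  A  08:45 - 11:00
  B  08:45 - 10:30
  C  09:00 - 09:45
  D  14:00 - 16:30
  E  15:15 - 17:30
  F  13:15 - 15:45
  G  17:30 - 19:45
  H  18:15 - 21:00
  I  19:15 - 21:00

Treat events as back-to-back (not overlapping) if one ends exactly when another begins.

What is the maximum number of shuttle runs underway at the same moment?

Sort all start/end points and keep a running count:
08:45 start A → 1
08:45 start B → 2
09:00 start C → 3
09:45 end C → 2
10:30 end B → 1
11:00 end A → 0
13:15 start F → 1
14:00 start D → 2
15:15 start E → 3
15:45 end F → 2
16:30 end D → 1
17:30 end E → 0
17:30 start G → 1
18:15 start H → 2
19:15 start I → 3
19:45 end G → 2
21:00 end H → 1
21:00 end I → 0
Peak is 3, at 09:00 (A, B, C).

3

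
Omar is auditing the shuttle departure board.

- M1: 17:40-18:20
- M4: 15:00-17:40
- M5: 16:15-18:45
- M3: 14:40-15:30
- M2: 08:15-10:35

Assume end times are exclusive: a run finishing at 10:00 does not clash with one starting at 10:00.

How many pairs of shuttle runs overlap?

3

Sorted by start: M2, M3, M4, M5, M1.
M3 starts after M2 ends, so nothing later overlaps M2 either.
M4 starts before M3 ends → M3 and M4 overlap.
M5 starts after M3 ends, so nothing later overlaps M3 either.
M5 starts before M4 ends → M4 and M5 overlap.
M1 starts exactly when M4 ends (back-to-back, no overlap).
M1 starts before M5 ends → M5 and M1 overlap.
Overlapping pairs: M1 & M5, M3 & M4, M4 & M5 — 3 in total.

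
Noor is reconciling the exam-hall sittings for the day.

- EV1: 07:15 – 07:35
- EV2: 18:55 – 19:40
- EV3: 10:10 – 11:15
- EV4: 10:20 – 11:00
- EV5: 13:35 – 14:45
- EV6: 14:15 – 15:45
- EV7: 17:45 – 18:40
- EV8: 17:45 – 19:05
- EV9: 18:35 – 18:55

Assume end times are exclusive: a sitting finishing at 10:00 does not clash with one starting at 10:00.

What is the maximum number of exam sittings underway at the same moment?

Sweep the timeline, counting +1 at each start and −1 at each end (ends before starts at a tie):
07:15 start EV1 → 1
07:35 end EV1 → 0
10:10 start EV3 → 1
10:20 start EV4 → 2
11:00 end EV4 → 1
11:15 end EV3 → 0
13:35 start EV5 → 1
14:15 start EV6 → 2
14:45 end EV5 → 1
15:45 end EV6 → 0
17:45 start EV7 → 1
17:45 start EV8 → 2
18:35 start EV9 → 3
18:40 end EV7 → 2
18:55 end EV9 → 1
18:55 start EV2 → 2
19:05 end EV8 → 1
19:40 end EV2 → 0
Peak is 3, at 18:35 (EV7, EV8, EV9).

3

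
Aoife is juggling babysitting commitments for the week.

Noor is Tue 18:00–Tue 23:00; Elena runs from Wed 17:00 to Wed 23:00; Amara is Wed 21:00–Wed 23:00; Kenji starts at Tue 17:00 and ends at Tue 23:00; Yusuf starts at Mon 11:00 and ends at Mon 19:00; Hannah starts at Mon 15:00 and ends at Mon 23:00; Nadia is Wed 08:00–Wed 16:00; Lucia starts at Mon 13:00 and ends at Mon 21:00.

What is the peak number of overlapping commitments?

3

Sort all start/end points and keep a running count:
Mon 11:00 start Yusuf → 1
Mon 13:00 start Lucia → 2
Mon 15:00 start Hannah → 3
Mon 19:00 end Yusuf → 2
Mon 21:00 end Lucia → 1
Mon 23:00 end Hannah → 0
Tue 17:00 start Kenji → 1
Tue 18:00 start Noor → 2
Tue 23:00 end Kenji → 1
Tue 23:00 end Noor → 0
Wed 08:00 start Nadia → 1
Wed 16:00 end Nadia → 0
Wed 17:00 start Elena → 1
Wed 21:00 start Amara → 2
Wed 23:00 end Amara → 1
Wed 23:00 end Elena → 0
Peak is 3, at Mon 15:00 (Hannah, Lucia, Yusuf).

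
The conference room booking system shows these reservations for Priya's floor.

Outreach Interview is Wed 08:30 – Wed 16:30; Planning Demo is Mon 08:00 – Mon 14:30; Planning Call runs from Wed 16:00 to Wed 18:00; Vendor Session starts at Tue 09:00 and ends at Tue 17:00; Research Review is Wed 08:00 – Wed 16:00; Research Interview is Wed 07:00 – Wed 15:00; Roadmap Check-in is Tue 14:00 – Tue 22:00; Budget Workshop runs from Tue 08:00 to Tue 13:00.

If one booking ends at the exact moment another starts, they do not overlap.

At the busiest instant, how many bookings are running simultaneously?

Sweep the timeline, counting +1 at each start and −1 at each end (ends before starts at a tie):
Mon 08:00 start Planning Demo → 1
Mon 14:30 end Planning Demo → 0
Tue 08:00 start Budget Workshop → 1
Tue 09:00 start Vendor Session → 2
Tue 13:00 end Budget Workshop → 1
Tue 14:00 start Roadmap Check-in → 2
Tue 17:00 end Vendor Session → 1
Tue 22:00 end Roadmap Check-in → 0
Wed 07:00 start Research Interview → 1
Wed 08:00 start Research Review → 2
Wed 08:30 start Outreach Interview → 3
Wed 15:00 end Research Interview → 2
Wed 16:00 end Research Review → 1
Wed 16:00 start Planning Call → 2
Wed 16:30 end Outreach Interview → 1
Wed 18:00 end Planning Call → 0
Peak is 3, at Wed 08:30 (Outreach Interview, Research Interview, Research Review).

3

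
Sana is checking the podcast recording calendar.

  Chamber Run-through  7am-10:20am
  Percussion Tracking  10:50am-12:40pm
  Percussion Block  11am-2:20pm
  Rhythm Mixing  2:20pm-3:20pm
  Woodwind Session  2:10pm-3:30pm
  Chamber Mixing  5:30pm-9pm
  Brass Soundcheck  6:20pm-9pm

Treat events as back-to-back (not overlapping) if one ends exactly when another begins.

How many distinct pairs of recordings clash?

Sorted by start: Chamber Run-through, Percussion Tracking, Percussion Block, Woodwind Session, Rhythm Mixing, Chamber Mixing, Brass Soundcheck.
Percussion Tracking starts after Chamber Run-through ends, so Chamber Run-through has no further overlaps.
Percussion Block starts before Percussion Tracking ends → Percussion Tracking and Percussion Block overlap.
Woodwind Session starts after Percussion Tracking ends, so Percussion Tracking has no further overlaps.
Woodwind Session starts before Percussion Block ends → Percussion Block and Woodwind Session overlap.
Rhythm Mixing starts exactly when Percussion Block ends (back-to-back, no overlap), so Percussion Block has no further overlaps.
Rhythm Mixing starts before Woodwind Session ends → Woodwind Session and Rhythm Mixing overlap.
Chamber Mixing starts after Woodwind Session ends, so Woodwind Session has no further overlaps.
Chamber Mixing starts after Rhythm Mixing ends, so Rhythm Mixing has no further overlaps.
Brass Soundcheck starts before Chamber Mixing ends → Chamber Mixing and Brass Soundcheck overlap.
Overlapping pairs: Brass Soundcheck & Chamber Mixing, Percussion Block & Percussion Tracking, Percussion Block & Woodwind Session, Rhythm Mixing & Woodwind Session — 4 in total.

4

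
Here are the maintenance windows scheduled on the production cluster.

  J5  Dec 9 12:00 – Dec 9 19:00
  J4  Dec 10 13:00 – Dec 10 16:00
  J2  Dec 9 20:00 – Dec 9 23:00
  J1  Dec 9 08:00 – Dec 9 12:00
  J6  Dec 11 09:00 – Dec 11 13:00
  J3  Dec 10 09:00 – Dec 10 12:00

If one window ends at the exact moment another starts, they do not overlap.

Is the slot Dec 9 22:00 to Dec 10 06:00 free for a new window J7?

No — it overlaps J2

J1: ends Dec 9 12:00 at or before J7 starts Dec 9 22:00 → clear.
J5: ends Dec 9 19:00 at or before J7 starts Dec 9 22:00 → clear.
J2: starts Dec 9 20:00 before J7 ends Dec 10 06:00, and ends Dec 9 23:00 after J7 starts Dec 9 22:00 → overlap.
J3: starts Dec 10 09:00 at or after J7 ends Dec 10 06:00 → clear.
J4: starts Dec 10 13:00 at or after J7 ends Dec 10 06:00 → clear.
J6: starts Dec 11 09:00 at or after J7 ends Dec 10 06:00 → clear.
J7 overlaps J2.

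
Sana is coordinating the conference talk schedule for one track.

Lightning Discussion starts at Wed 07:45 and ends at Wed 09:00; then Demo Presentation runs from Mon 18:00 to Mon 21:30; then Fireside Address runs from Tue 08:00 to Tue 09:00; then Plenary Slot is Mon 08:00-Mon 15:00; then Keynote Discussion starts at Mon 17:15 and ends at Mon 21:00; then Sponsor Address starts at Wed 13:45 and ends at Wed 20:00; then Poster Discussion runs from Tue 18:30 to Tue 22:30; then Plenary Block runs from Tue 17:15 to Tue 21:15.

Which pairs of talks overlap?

Demo Presentation & Keynote Discussion, Plenary Block & Poster Discussion

Sorted by start: Plenary Slot, Keynote Discussion, Demo Presentation, Fireside Address, Plenary Block, Poster Discussion, Lightning Discussion, Sponsor Address.
Keynote Discussion starts after Plenary Slot ends; Plenary Slot is clear from here.
Demo Presentation starts before Keynote Discussion ends → Keynote Discussion and Demo Presentation overlap.
Fireside Address starts after Keynote Discussion ends; Keynote Discussion is clear from here.
Fireside Address starts after Demo Presentation ends; Demo Presentation is clear from here.
Plenary Block starts after Fireside Address ends; Fireside Address is clear from here.
Poster Discussion starts before Plenary Block ends → Plenary Block and Poster Discussion overlap.
Lightning Discussion starts after Plenary Block ends; Plenary Block is clear from here.
Lightning Discussion starts after Poster Discussion ends; Poster Discussion is clear from here.
Sponsor Address starts after Lightning Discussion ends.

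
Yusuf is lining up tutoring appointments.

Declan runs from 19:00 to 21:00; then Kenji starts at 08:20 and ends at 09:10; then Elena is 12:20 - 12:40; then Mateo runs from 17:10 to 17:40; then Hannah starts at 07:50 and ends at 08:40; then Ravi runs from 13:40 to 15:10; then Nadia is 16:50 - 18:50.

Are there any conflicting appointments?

Yes

Sorted by start: Hannah, Kenji, Elena, Ravi, Nadia, Mateo, Declan.
Kenji starts before Hannah ends → Hannah and Kenji overlap.
That's a conflict, so the schedule is not conflict-free.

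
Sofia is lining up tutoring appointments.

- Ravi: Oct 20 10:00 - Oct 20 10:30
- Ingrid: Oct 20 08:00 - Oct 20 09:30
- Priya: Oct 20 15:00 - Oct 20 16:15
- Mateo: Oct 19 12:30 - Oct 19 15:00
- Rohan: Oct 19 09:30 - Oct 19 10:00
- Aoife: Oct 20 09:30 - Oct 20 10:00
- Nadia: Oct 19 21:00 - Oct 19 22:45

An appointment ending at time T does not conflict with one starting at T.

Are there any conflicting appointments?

No

Sorted by start: Rohan, Mateo, Nadia, Ingrid, Aoife, Ravi, Priya.
Mateo starts after Rohan ends, so Rohan has no further overlaps.
Nadia starts after Mateo ends, so Mateo has no further overlaps.
Ingrid starts after Nadia ends, so Nadia has no further overlaps.
Aoife starts exactly when Ingrid ends (back-to-back, no overlap), so Ingrid has no further overlaps.
Ravi starts exactly when Aoife ends (back-to-back, no overlap), so Aoife has no further overlaps.
Priya starts after Ravi ends.
Every pair is clear; the schedule has no overlaps.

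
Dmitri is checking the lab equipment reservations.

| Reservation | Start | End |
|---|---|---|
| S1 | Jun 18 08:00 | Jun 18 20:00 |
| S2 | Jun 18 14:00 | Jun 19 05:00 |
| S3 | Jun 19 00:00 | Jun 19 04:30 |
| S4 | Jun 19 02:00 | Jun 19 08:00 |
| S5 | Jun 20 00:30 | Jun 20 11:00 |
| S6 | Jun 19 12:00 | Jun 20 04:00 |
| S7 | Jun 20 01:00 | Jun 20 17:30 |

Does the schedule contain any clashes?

Yes

Sorted by start: S1, S2, S3, S4, S6, S5, S7.
S2 starts before S1 ends → S1 and S2 overlap.
That's a conflict, so the schedule is not conflict-free.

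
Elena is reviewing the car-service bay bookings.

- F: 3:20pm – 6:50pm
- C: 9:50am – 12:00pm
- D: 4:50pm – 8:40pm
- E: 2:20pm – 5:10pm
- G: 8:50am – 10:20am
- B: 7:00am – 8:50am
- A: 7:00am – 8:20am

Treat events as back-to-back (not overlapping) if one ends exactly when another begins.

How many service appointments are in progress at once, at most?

3

Sort all start/end points and keep a running count:
7:00am start A → 1
7:00am start B → 2
8:20am end A → 1
8:50am end B → 0
8:50am start G → 1
9:50am start C → 2
10:20am end G → 1
12:00pm end C → 0
2:20pm start E → 1
3:20pm start F → 2
4:50pm start D → 3
5:10pm end E → 2
6:50pm end F → 1
8:40pm end D → 0
Peak is 3, at 4:50pm (D, E, F).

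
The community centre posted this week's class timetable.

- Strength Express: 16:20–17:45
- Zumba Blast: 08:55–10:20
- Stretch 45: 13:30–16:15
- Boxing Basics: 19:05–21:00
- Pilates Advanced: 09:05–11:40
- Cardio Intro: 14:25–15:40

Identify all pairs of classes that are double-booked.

Sorted by start: Zumba Blast, Pilates Advanced, Stretch 45, Cardio Intro, Strength Express, Boxing Basics.
Pilates Advanced starts before Zumba Blast ends → Zumba Blast and Pilates Advanced overlap.
Stretch 45 starts after Zumba Blast ends, so nothing later overlaps Zumba Blast either.
Stretch 45 starts after Pilates Advanced ends, so nothing later overlaps Pilates Advanced either.
Cardio Intro starts before Stretch 45 ends → Stretch 45 and Cardio Intro overlap.
Strength Express starts after Stretch 45 ends, so nothing later overlaps Stretch 45 either.
Strength Express starts after Cardio Intro ends, so nothing later overlaps Cardio Intro either.
Boxing Basics starts after Strength Express ends.

Cardio Intro & Stretch 45, Pilates Advanced & Zumba Blast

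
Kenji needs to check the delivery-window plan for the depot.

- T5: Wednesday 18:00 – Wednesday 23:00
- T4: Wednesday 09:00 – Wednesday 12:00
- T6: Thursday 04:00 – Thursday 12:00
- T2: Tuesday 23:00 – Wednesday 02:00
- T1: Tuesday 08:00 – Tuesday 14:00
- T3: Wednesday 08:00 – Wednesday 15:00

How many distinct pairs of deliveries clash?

Two intervals overlap when each starts before the other ends.
Sorted by start: T1, T2, T3, T4, T5, T6.
T2 starts after T1 ends, so nothing later overlaps T1 either.
T3 starts after T2 ends, so nothing later overlaps T2 either.
T4 starts before T3 ends → T3 and T4 overlap.
T5 starts after T3 ends, so nothing later overlaps T3 either.
T5 starts after T4 ends, so nothing later overlaps T4 either.
T6 starts after T5 ends.
Overlapping pairs: T3 & T4 — 1 in total.

1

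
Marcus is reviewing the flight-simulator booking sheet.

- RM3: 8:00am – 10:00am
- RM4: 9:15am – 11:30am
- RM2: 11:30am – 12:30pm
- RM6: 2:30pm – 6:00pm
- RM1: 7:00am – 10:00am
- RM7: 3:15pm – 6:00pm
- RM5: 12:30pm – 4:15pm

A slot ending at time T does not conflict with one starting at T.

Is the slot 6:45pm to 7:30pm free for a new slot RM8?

Yes — the slot is free

RM1: ends 10:00am at or before RM8 starts 6:45pm → clear.
RM3: ends 10:00am at or before RM8 starts 6:45pm → clear.
RM4: ends 11:30am at or before RM8 starts 6:45pm → clear.
RM2: ends 12:30pm at or before RM8 starts 6:45pm → clear.
RM5: ends 4:15pm at or before RM8 starts 6:45pm → clear.
RM6: ends 6:00pm at or before RM8 starts 6:45pm → clear.
RM7: ends 6:00pm at or before RM8 starts 6:45pm → clear.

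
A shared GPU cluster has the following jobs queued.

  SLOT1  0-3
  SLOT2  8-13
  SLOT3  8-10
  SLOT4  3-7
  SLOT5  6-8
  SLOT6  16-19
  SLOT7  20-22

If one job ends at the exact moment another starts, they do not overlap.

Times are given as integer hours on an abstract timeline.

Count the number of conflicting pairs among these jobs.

2

Sorted by start: SLOT1, SLOT4, SLOT5, SLOT2, SLOT3, SLOT6, SLOT7.
SLOT4 starts exactly when SLOT1 ends (back-to-back, no overlap); SLOT1 is clear from here.
SLOT5 starts before SLOT4 ends → SLOT4 and SLOT5 overlap.
SLOT2 starts after SLOT4 ends; SLOT4 is clear from here.
SLOT2 starts exactly when SLOT5 ends (back-to-back, no overlap); SLOT5 is clear from here.
SLOT3 starts before SLOT2 ends → SLOT2 and SLOT3 overlap.
SLOT6 starts after SLOT2 ends; SLOT2 is clear from here.
SLOT6 starts after SLOT3 ends; SLOT3 is clear from here.
SLOT7 starts after SLOT6 ends.
Overlapping pairs: SLOT2 & SLOT3, SLOT4 & SLOT5 — 2 in total.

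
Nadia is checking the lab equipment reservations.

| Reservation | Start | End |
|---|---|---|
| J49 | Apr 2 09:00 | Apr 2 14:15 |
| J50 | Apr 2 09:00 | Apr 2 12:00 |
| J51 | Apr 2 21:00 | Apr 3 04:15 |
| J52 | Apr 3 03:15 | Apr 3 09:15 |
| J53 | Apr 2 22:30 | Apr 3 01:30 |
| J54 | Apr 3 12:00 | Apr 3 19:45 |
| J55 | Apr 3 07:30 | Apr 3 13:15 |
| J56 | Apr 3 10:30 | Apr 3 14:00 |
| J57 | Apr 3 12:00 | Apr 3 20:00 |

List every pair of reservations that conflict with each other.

J49 & J50, J51 & J52, J51 & J53, J52 & J55, J54 & J55, J54 & J56, J54 & J57, J55 & J56, J55 & J57, J56 & J57

Check each pair: they overlap iff neither finishes before the other starts.
Sorted by start: J49, J50, J51, J53, J52, J55, J56, J54, J57.
J50 starts before J49 ends → J49 and J50 overlap.
J51 starts after J49 ends — done with J49.
J51 starts after J50 ends — done with J50.
J53 starts before J51 ends → J51 and J53 overlap.
J52 starts before J51 ends → J51 and J52 overlap.
J55 starts after J51 ends — done with J51.
J52 starts after J53 ends — done with J53.
J55 starts before J52 ends → J52 and J55 overlap.
J56 starts after J52 ends — done with J52.
J56 starts before J55 ends → J55 and J56 overlap.
J54 starts before J55 ends → J55 and J54 overlap.
J57 starts before J55 ends → J55 and J57 overlap.
J54 starts before J56 ends → J56 and J54 overlap.
J57 starts before J56 ends → J56 and J57 overlap.
J57 starts before J54 ends → J54 and J57 overlap.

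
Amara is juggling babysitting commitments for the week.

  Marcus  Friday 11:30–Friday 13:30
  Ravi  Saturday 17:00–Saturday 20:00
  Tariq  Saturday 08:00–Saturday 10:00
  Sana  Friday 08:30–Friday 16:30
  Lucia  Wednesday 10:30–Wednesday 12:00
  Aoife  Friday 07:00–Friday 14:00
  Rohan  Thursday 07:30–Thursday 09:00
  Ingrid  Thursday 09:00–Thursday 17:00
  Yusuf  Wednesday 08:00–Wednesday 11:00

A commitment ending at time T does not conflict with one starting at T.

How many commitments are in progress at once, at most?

Sort all start/end points and keep a running count:
Wednesday 08:00 start Yusuf → 1
Wednesday 10:30 start Lucia → 2
Wednesday 11:00 end Yusuf → 1
Wednesday 12:00 end Lucia → 0
Thursday 07:30 start Rohan → 1
Thursday 09:00 end Rohan → 0
Thursday 09:00 start Ingrid → 1
Thursday 17:00 end Ingrid → 0
Friday 07:00 start Aoife → 1
Friday 08:30 start Sana → 2
Friday 11:30 start Marcus → 3
Friday 13:30 end Marcus → 2
Friday 14:00 end Aoife → 1
Friday 16:30 end Sana → 0
Saturday 08:00 start Tariq → 1
Saturday 10:00 end Tariq → 0
Saturday 17:00 start Ravi → 1
Saturday 20:00 end Ravi → 0
Peak is 3, at Friday 11:30 (Aoife, Marcus, Sana).

3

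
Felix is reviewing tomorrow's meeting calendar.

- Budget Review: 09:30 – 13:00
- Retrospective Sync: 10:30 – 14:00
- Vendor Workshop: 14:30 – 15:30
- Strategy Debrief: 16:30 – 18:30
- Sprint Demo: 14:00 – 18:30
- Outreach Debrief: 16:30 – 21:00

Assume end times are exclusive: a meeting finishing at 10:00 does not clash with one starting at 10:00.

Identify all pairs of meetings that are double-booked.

Sorted by start: Budget Review, Retrospective Sync, Sprint Demo, Vendor Workshop, Strategy Debrief, Outreach Debrief.
Retrospective Sync starts before Budget Review ends → Budget Review and Retrospective Sync overlap.
Sprint Demo starts after Budget Review ends, so nothing later overlaps Budget Review either.
Sprint Demo starts exactly when Retrospective Sync ends (back-to-back, no overlap), so nothing later overlaps Retrospective Sync either.
Vendor Workshop starts before Sprint Demo ends → Sprint Demo and Vendor Workshop overlap.
Strategy Debrief starts before Sprint Demo ends → Sprint Demo and Strategy Debrief overlap.
Outreach Debrief starts before Sprint Demo ends → Sprint Demo and Outreach Debrief overlap.
Strategy Debrief starts after Vendor Workshop ends, so nothing later overlaps Vendor Workshop either.
Outreach Debrief starts before Strategy Debrief ends → Strategy Debrief and Outreach Debrief overlap.

Budget Review & Retrospective Sync, Outreach Debrief & Sprint Demo, Outreach Debrief & Strategy Debrief, Sprint Demo & Strategy Debrief, Sprint Demo & Vendor Workshop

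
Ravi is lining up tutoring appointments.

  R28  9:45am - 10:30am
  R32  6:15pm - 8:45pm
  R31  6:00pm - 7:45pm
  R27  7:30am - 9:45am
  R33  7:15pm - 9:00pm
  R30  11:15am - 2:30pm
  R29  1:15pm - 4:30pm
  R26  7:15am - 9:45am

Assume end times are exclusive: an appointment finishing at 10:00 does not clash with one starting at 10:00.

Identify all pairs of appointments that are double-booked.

R26 & R27, R29 & R30, R31 & R32, R31 & R33, R32 & R33

Two intervals overlap when each starts before the other ends.
Sorted by start: R26, R27, R28, R30, R29, R31, R32, R33.
R27 starts before R26 ends → R26 and R27 overlap.
R28 starts exactly when R26 ends (back-to-back, no overlap), so R26 has no further overlaps.
R28 starts exactly when R27 ends (back-to-back, no overlap), so R27 has no further overlaps.
R30 starts after R28 ends, so R28 has no further overlaps.
R29 starts before R30 ends → R30 and R29 overlap.
R31 starts after R30 ends, so R30 has no further overlaps.
R31 starts after R29 ends, so R29 has no further overlaps.
R32 starts before R31 ends → R31 and R32 overlap.
R33 starts before R31 ends → R31 and R33 overlap.
R33 starts before R32 ends → R32 and R33 overlap.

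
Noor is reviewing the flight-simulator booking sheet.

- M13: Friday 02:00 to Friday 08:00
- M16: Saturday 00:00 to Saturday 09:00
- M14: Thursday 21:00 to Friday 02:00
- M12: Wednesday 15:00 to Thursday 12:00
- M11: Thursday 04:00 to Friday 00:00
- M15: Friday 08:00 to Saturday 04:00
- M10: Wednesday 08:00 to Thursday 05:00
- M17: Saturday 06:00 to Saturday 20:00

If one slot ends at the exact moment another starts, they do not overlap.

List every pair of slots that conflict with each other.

M10 & M11, M10 & M12, M11 & M12, M11 & M14, M15 & M16, M16 & M17

Sorted by start: M10, M12, M11, M14, M13, M15, M16, M17.
M12 starts before M10 ends → M10 and M12 overlap.
M11 starts before M10 ends → M10 and M11 overlap.
M14 starts after M10 ends, so M10 has no further overlaps.
M11 starts before M12 ends → M12 and M11 overlap.
M14 starts after M12 ends, so M12 has no further overlaps.
M14 starts before M11 ends → M11 and M14 overlap.
M13 starts after M11 ends, so M11 has no further overlaps.
M13 starts exactly when M14 ends (back-to-back, no overlap), so M14 has no further overlaps.
M15 starts exactly when M13 ends (back-to-back, no overlap), so M13 has no further overlaps.
M16 starts before M15 ends → M15 and M16 overlap.
M17 starts after M15 ends.
M17 starts before M16 ends → M16 and M17 overlap.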